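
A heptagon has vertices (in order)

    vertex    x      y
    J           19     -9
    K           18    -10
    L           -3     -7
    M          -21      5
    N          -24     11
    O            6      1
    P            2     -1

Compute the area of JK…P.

277

Apply Gauss's area formula: 2A = Σ (x_i·y_{i+1} − x_{i+1}·y_i), indices taken mod 7.
Σ = (-28) + (-156) + (-162) + (-111) + (-90) + (-8) + (1) = -554
Area = |Σ|/2 = 277.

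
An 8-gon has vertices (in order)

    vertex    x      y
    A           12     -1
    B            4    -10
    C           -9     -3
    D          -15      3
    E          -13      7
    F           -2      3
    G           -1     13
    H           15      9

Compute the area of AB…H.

365.5

Cross-terms: -116, -102, -72, -66, -25, -23, -204, -123  ⇒  Σ = -731
Area = |Σ|/2 = 365.5.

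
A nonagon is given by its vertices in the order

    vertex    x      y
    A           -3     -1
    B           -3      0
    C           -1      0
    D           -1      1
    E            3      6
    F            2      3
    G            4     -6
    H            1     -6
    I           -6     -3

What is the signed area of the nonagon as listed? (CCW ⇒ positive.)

-50

Apply the shoelace formula: 2A = Σ (x_i·y_{i+1} − x_{i+1}·y_i), indices taken mod 9.
A→B: (-3)(0) − (-3)(-1) = -3
B→C: (-3)(0) − (-1)(0) = 0
C→D: (-1)(1) − (-1)(0) = -1
D→E: (-1)(6) − (3)(1) = -9
E→F: (3)(3) − (2)(6) = -3
F→G: (2)(-6) − (4)(3) = -24
G→H: (4)(-6) − (1)(-6) = -18
H→I: (1)(-3) − (-6)(-6) = -39
I→A: (-6)(-1) − (-3)(-3) = -3
Σ = -100
Signed area = Σ/2 = -50 (negative ⇒ clockwise traversal).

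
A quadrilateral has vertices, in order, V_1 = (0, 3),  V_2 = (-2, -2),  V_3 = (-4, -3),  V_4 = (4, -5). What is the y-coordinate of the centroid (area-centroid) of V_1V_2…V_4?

Apply the surveyor's formula. First the cross-terms c_i = x_i·y_{i+1} − x_{i+1}·y_i:
  6, -2, 32, 12  ⇒  2A = 48, A = 24.
Then Σ (y_i + y_{i+1})·c_i = -264, so ȳ = -264 / (6·24) = -11/6.

-11/6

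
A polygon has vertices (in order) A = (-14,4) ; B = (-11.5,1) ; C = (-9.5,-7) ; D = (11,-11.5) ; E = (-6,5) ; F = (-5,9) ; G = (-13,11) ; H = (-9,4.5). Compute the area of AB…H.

197.375

Apply the surveyor's formula: 2A = Σ (x_i·y_{i+1} − x_{i+1}·y_i), indices taken mod 8.
Σ = (32) + (90) + (186.25) + (-14) + (-29) + (62) + (40.5) + (27) = 394.75
Area = |Σ|/2 = 197.375.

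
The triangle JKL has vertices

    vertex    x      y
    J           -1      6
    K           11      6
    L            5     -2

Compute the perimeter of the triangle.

|JK| = √((12)² + (0)²) = √144 = 12
|KL| = √((-6)² + (-8)²) = √100 = 10
|LJ| = √((-6)² + (8)²) = √100 = 10
Perimeter = 12 + 10 + 10 = 32.

32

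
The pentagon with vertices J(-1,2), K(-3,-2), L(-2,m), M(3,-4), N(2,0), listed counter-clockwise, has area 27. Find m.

Write out the shoelace sum; only the two edges meeting at L involve m:
2·Area = [((-3)·m − (-2)·(-2)) + ((-2)·(-4) − 3·m)] + 20
       = -6·m + 24 = 54
⇒ m = -5.

-5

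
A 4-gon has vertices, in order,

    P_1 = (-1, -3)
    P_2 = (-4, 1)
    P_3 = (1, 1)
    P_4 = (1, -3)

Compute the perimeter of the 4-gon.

16

|P_1P_2| = √((-3)² + (4)²) = √25 = 5
|P_2P_3| = √((5)² + (0)²) = √25 = 5
|P_3P_4| = √((0)² + (-4)²) = √16 = 4
|P_4P_1| = √((-2)² + (0)²) = √4 = 2
Perimeter = 5 + 5 + 4 + 2 = 16.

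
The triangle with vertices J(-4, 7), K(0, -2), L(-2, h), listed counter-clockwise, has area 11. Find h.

8

The doubled signed area Σ (x_i y_{i+1} − x_{i+1} y_i) is linear in h.
With h=0 it equals -10; the coefficient of h is 4 (from the two edges through L).
So 4·h + -10 = 2·11 = 22 ⇒ h = 8.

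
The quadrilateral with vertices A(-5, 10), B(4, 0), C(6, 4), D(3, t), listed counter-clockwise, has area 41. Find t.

Write out the shoelace sum; only the two edges meeting at D involve t:
2·Area = [(6·t − 3·4) + (3·10 − (-5)·t)] + -24
       = 11·t + -6 = 82
⇒ t = 8.

8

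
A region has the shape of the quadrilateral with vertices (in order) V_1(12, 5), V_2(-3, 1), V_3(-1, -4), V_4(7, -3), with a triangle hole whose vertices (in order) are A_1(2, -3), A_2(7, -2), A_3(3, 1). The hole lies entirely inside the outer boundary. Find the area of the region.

Outer boundary:
Apply Gauss's area formula: 2A = Σ (x_i·y_{i+1} − x_{i+1}·y_i), indices taken mod 4.
Σ = (27) + (13) + (31) + (71) = 142
Area = |Σ|/2 = 71.
Hole:
Apply the surveyor's formula: 2A = Σ (x_i·y_{i+1} − x_{i+1}·y_i), indices taken mod 3.
Cross-terms: 17, 13, -11  ⇒  Σ = 19
Area = |Σ|/2 = 9.5.
Net area = 71 − 9.5 = 61.5.

61.5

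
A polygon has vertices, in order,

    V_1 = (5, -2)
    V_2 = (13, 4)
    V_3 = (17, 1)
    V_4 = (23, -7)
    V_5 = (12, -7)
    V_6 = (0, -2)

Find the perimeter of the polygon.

|V_1V_2| = √((8)² + (6)²) = √100 = 10
|V_2V_3| = √((4)² + (-3)²) = √25 = 5
|V_3V_4| = √((6)² + (-8)²) = √100 = 10
|V_4V_5| = √((-11)² + (0)²) = √121 = 11
|V_5V_6| = √((-12)² + (5)²) = √169 = 13
|V_6V_1| = √((5)² + (0)²) = √25 = 5
Perimeter = 10 + 5 + 10 + 11 + 13 + 5 = 54.

54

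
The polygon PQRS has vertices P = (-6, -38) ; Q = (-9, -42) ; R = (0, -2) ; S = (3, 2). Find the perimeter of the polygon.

|PQ| = √((-3)² + (-4)²) = √25 = 5
|QR| = √((9)² + (40)²) = √1681 = 41
|RS| = √((3)² + (4)²) = √25 = 5
|SP| = √((-9)² + (-40)²) = √1681 = 41
Perimeter = 5 + 41 + 5 + 41 = 92.

92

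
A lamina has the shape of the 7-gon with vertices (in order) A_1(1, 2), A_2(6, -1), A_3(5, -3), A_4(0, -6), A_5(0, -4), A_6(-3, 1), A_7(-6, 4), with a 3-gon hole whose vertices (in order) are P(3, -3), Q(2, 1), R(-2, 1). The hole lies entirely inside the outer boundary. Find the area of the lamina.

37

Outer boundary:
Apply the shoelace formula: 2A = Σ (x_i·y_{i+1} − x_{i+1}·y_i), indices taken mod 7.
Σ = (-13) + (-13) + (-30) + (0) + (-12) + (-6) + (-16) = -90
Area = |Σ|/2 = 45.
Hole:
Apply Gauss's area formula: 2A = Σ (x_i·y_{i+1} − x_{i+1}·y_i), indices taken mod 3.
Σ = (9) + (4) + (3) = 16
Area = |Σ|/2 = 8.
Net area = 45 − 8 = 37.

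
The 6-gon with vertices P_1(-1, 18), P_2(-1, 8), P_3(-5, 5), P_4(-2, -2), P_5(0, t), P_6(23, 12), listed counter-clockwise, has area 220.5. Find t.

2

Write out the shoelace sum; only the two edges meeting at P_5 involve t:
2·Area = [((-2)·t − 0·(-2)) + (0·12 − 23·t)] + 491
       = -25·t + 491 = 441
⇒ t = 2.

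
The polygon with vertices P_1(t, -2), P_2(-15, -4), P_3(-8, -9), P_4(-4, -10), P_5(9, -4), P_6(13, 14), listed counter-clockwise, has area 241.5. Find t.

Write out the shoelace sum; only the two edges meeting at P_1 involve t:
2·Area = [(13·(-2) − t·14) + (t·(-4) − (-15)·(-2))] + 431
       = -18·t + 375 = 483
⇒ t = -6.

-6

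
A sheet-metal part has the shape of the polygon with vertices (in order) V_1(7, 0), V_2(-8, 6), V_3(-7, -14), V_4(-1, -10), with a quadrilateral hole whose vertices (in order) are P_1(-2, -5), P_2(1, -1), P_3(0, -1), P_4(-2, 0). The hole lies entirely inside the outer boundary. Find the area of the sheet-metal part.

Outer boundary:
Apply Gauss's area formula: 2A = Σ (x_i·y_{i+1} − x_{i+1}·y_i), indices taken mod 4.
V_1→V_2: (7)(6) − (-8)(0) = 42
V_2→V_3: (-8)(-14) − (-7)(6) = 154
V_3→V_4: (-7)(-10) − (-1)(-14) = 56
V_4→V_1: (-1)(0) − (7)(-10) = 70
Σ = 322
Area = |Σ|/2 = 161.
Hole:
P_1→P_2: (-2)(-1) − (1)(-5) = 7
P_2→P_3: (1)(-1) − (0)(-1) = -1
P_3→P_4: (0)(0) − (-2)(-1) = -2
P_4→P_1: (-2)(-5) − (-2)(0) = 10
Σ = 14
Area = |Σ|/2 = 7.
Net area = 161 − 7 = 154.

154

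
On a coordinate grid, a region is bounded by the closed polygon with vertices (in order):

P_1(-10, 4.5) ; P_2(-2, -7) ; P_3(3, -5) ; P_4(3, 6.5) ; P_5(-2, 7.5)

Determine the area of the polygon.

Apply the shoelace formula: 2A = Σ (x_i·y_{i+1} − x_{i+1}·y_i), indices taken mod 5.
Σ = (79) + (31) + (34.5) + (35.5) + (66) = 246
Area = |Σ|/2 = 123.

123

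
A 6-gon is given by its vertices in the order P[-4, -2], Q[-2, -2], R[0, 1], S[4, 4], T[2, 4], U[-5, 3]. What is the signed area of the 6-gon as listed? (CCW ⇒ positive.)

Apply the shoelace (surveyor's) formula: 2A = Σ (x_i·y_{i+1} − x_{i+1}·y_i), indices taken mod 6.
Σ = (4) + (-2) + (-4) + (8) + (26) + (22) = 54
Signed area = Σ/2 = 27 (positive ⇒ counter-clockwise traversal).

27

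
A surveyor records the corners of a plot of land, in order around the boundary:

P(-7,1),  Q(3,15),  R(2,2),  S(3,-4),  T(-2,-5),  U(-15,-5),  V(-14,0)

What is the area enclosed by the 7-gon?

159

Σ = (-108) + (-24) + (-14) + (-23) + (-65) + (-70) + (-14) = -318
Area = |Σ|/2 = 159.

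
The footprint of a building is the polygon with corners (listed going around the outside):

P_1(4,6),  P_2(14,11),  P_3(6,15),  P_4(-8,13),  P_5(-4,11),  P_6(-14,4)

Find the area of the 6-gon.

Apply the shoelace (surveyor's) formula: 2A = Σ (x_i·y_{i+1} − x_{i+1}·y_i), indices taken mod 6.
Σ = (-40) + (144) + (198) + (-36) + (138) + (-100) = 304
Area = |Σ|/2 = 152.

152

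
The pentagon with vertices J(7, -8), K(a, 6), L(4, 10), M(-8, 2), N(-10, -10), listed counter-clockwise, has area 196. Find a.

Write out the shoelace sum; only the two edges meeting at K involve a:
2·Area = [(7·6 − a·(-8)) + (a·10 − 4·6)] + 338
       = 18·a + 356 = 392
⇒ a = 2.

2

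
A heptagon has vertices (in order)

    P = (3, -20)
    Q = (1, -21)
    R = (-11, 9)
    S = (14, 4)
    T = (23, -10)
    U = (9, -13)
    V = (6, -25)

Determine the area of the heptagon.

534

P→Q: (3)(-21) − (1)(-20) = -43
Q→R: (1)(9) − (-11)(-21) = -222
R→S: (-11)(4) − (14)(9) = -170
S→T: (14)(-10) − (23)(4) = -232
T→U: (23)(-13) − (9)(-10) = -209
U→V: (9)(-25) − (6)(-13) = -147
V→P: (6)(-20) − (3)(-25) = -45
Σ = -1068
Area = |Σ|/2 = 534.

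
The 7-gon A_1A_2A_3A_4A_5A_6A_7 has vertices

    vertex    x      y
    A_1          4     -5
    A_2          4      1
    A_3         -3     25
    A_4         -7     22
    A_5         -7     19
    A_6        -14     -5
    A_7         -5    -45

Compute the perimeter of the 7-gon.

|A_1A_2| = √((0)² + (6)²) = √36 = 6
|A_2A_3| = √((-7)² + (24)²) = √625 = 25
|A_3A_4| = √((-4)² + (-3)²) = √25 = 5
|A_4A_5| = √((0)² + (-3)²) = √9 = 3
|A_5A_6| = √((-7)² + (-24)²) = √625 = 25
|A_6A_7| = √((9)² + (-40)²) = √1681 = 41
|A_7A_1| = √((9)² + (40)²) = √1681 = 41
Perimeter = 6 + 25 + 5 + 3 + 25 + 41 + 41 = 146.

146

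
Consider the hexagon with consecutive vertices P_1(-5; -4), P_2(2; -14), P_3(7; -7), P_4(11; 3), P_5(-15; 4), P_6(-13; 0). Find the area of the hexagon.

Apply the surveyor's formula: 2A = Σ (x_i·y_{i+1} − x_{i+1}·y_i), indices taken mod 6.
Cross-terms: 78, 84, 98, 89, 52, 52  ⇒  Σ = 453
Area = |Σ|/2 = 226.5.

226.5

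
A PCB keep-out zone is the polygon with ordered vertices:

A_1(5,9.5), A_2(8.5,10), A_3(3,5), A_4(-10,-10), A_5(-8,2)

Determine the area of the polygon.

92.125

A_1→A_2: (5)(10) − (8.5)(9.5) = -30.75
A_2→A_3: (8.5)(5) − (3)(10) = 12.5
A_3→A_4: (3)(-10) − (-10)(5) = 20
A_4→A_5: (-10)(2) − (-8)(-10) = -100
A_5→A_1: (-8)(9.5) − (5)(2) = -86
Σ = -184.25
Area = |Σ|/2 = 92.125.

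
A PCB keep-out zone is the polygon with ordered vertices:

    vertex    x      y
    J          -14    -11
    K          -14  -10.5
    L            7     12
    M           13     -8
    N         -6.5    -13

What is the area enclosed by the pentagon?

322.5

Apply Gauss's area formula: 2A = Σ (x_i·y_{i+1} − x_{i+1}·y_i), indices taken mod 5.
Σ = (-7) + (-94.5) + (-212) + (-221) + (-110.5) = -645
Area = |Σ|/2 = 322.5.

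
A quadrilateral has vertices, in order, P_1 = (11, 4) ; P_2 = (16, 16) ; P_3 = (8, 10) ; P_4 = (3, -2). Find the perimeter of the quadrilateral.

|P_1P_2| = √((5)² + (12)²) = √169 = 13
|P_2P_3| = √((-8)² + (-6)²) = √100 = 10
|P_3P_4| = √((-5)² + (-12)²) = √169 = 13
|P_4P_1| = √((8)² + (6)²) = √100 = 10
Perimeter = 13 + 10 + 13 + 10 = 46.

46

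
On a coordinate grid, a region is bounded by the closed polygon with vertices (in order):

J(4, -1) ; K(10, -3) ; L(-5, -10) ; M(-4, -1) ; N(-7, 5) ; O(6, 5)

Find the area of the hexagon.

Apply the shoelace formula: 2A = Σ (x_i·y_{i+1} − x_{i+1}·y_i), indices taken mod 6.
Σ = (-2) + (-115) + (-35) + (-27) + (-65) + (-26) = -270
Area = |Σ|/2 = 135.

135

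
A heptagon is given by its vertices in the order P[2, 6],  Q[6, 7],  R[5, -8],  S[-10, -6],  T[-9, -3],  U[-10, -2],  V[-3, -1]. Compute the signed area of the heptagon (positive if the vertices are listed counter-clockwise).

-131.5

Apply Gauss's area formula: 2A = Σ (x_i·y_{i+1} − x_{i+1}·y_i), indices taken mod 7.
Σ = (-22) + (-83) + (-110) + (-24) + (-12) + (4) + (-16) = -263
Signed area = Σ/2 = -131.5 (negative ⇒ clockwise traversal).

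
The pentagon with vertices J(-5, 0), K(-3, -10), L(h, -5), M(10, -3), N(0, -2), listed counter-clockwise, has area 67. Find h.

7

The doubled signed area Σ (x_i y_{i+1} − x_{i+1} y_i) is linear in h.
With h=0 it equals 85; the coefficient of h is 7 (from the two edges through L).
So 7·h + 85 = 2·67 = 134 ⇒ h = 7.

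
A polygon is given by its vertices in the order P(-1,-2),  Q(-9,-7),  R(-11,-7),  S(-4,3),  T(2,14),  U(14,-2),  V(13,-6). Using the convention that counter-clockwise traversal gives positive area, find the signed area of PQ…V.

Σ = (-11) + (-14) + (-61) + (-62) + (-200) + (-58) + (-32) = -438
Signed area = Σ/2 = -219 (negative ⇒ clockwise traversal).

-219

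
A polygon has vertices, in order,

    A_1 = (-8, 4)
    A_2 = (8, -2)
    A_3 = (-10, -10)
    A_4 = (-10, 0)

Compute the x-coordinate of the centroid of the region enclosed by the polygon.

-365/96

Apply the shoelace (surveyor's) formula. First the cross-terms c_i = x_i·y_{i+1} − x_{i+1}·y_i:
  -16, -100, -100, -40  ⇒  2A = -256, A = -128.
Then Σ (x_i + x_{i+1})·c_i = 2920, so x̄ = 2920 / (6·(-128)) = -365/96.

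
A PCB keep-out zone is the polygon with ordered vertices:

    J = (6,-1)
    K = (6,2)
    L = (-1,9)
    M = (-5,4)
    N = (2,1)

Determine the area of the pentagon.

Apply Gauss's area formula: 2A = Σ (x_i·y_{i+1} − x_{i+1}·y_i), indices taken mod 5.
Cross-terms: 18, 56, 41, -13, -8  ⇒  Σ = 94
Area = |Σ|/2 = 47.

47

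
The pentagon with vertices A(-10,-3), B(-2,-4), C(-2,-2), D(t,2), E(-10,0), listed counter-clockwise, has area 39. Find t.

The doubled signed area Σ (x_i y_{i+1} − x_{i+1} y_i) is linear in t.
With t=0 it equals 76; the coefficient of t is 2 (from the two edges through D).
So 2·t + 76 = 2·39 = 78 ⇒ t = 1.

1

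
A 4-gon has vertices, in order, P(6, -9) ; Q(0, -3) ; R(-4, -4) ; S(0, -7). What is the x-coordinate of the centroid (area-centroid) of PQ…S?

2/3

Apply Gauss's area formula. First the cross-terms c_i = x_i·y_{i+1} − x_{i+1}·y_i:
  -18, -12, 28, 42  ⇒  2A = 40, A = 20.
Then Σ (x_i + x_{i+1})·c_i = 80, so x̄ = 80 / (6·20) = 2/3.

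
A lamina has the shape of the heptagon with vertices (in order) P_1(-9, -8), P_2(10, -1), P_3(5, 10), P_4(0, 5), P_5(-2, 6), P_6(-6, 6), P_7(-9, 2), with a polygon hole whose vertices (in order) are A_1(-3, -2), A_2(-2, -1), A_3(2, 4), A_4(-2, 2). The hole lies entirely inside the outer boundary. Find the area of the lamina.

185

Outer boundary:
Σ = (89) + (105) + (25) + (10) + (24) + (42) + (90) = 385
Area = |Σ|/2 = 192.5.
Hole:
Cross-terms: -1, -6, 12, 10  ⇒  Σ = 15
Area = |Σ|/2 = 7.5.
Net area = 192.5 − 7.5 = 185.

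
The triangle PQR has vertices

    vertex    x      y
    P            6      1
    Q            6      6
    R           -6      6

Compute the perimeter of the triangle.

30

|PQ| = √((0)² + (5)²) = √25 = 5
|QR| = √((-12)² + (0)²) = √144 = 12
|RP| = √((12)² + (-5)²) = √169 = 13
Perimeter = 5 + 12 + 13 = 30.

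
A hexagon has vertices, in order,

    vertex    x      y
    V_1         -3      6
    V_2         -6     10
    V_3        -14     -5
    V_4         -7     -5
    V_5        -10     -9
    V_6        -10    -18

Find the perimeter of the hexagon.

68

|V_1V_2| = √((-3)² + (4)²) = √25 = 5
|V_2V_3| = √((-8)² + (-15)²) = √289 = 17
|V_3V_4| = √((7)² + (0)²) = √49 = 7
|V_4V_5| = √((-3)² + (-4)²) = √25 = 5
|V_5V_6| = √((0)² + (-9)²) = √81 = 9
|V_6V_1| = √((7)² + (24)²) = √625 = 25
Perimeter = 5 + 17 + 7 + 5 + 9 + 25 = 68.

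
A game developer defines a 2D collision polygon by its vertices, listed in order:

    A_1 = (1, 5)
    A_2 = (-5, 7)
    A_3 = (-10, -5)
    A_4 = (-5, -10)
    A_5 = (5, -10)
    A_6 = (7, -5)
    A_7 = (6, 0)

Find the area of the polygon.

Σ = (32) + (95) + (75) + (100) + (45) + (30) + (30) = 407
Area = |Σ|/2 = 203.5.

203.5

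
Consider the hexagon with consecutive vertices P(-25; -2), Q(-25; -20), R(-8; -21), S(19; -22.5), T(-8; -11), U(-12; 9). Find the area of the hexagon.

Σ = (450) + (365) + (579) + (-389) + (-204) + (249) = 1050
Area = |Σ|/2 = 525.

525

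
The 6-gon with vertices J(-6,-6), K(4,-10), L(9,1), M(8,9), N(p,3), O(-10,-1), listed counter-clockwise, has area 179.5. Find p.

0

Write out the shoelace sum; only the two edges meeting at N involve p:
2·Area = [(8·3 − p·9) + (p·(-1) − (-10)·3)] + 305
       = -10·p + 359 = 359
⇒ p = 0.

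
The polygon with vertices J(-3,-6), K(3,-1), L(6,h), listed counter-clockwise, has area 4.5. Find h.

The doubled signed area Σ (x_i y_{i+1} − x_{i+1} y_i) is linear in h.
With h=0 it equals -9; the coefficient of h is 6 (from the two edges through L).
So 6·h + -9 = 2·4.5 = 9 ⇒ h = 3.

3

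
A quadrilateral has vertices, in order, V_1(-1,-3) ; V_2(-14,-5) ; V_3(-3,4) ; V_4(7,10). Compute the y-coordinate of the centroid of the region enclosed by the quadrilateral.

58/59

Apply the surveyor's formula. First the cross-terms c_i = x_i·y_{i+1} − x_{i+1}·y_i:
  -37, -71, -58, -11  ⇒  2A = -177, A = -88.5.
Then Σ (y_i + y_{i+1})·c_i = -522, so ȳ = -522 / (6·(-88.5)) = 58/59.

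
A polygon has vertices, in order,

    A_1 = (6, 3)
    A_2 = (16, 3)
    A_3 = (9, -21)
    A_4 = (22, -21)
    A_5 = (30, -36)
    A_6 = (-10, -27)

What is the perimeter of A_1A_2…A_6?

140

|A_1A_2| = √((10)² + (0)²) = √100 = 10
|A_2A_3| = √((-7)² + (-24)²) = √625 = 25
|A_3A_4| = √((13)² + (0)²) = √169 = 13
|A_4A_5| = √((8)² + (-15)²) = √289 = 17
|A_5A_6| = √((-40)² + (9)²) = √1681 = 41
|A_6A_1| = √((16)² + (30)²) = √1156 = 34
Perimeter = 10 + 25 + 13 + 17 + 41 + 34 = 140.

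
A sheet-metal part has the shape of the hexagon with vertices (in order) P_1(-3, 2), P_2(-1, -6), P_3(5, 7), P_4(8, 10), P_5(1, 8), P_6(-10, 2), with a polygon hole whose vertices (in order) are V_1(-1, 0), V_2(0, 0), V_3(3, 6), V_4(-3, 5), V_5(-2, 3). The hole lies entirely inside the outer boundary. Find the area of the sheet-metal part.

Outer boundary:
Σ = (20) + (23) + (-6) + (54) + (82) + (-14) = 159
Area = |Σ|/2 = 79.5.
Hole:
Σ = (0) + (0) + (33) + (1) + (3) = 37
Area = |Σ|/2 = 18.5.
Net area = 79.5 − 18.5 = 61.

61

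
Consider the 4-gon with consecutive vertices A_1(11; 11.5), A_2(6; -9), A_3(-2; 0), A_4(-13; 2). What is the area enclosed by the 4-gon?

180.75

A_1→A_2: (11)(-9) − (6)(11.5) = -168
A_2→A_3: (6)(0) − (-2)(-9) = -18
A_3→A_4: (-2)(2) − (-13)(0) = -4
A_4→A_1: (-13)(11.5) − (11)(2) = -171.5
Σ = -361.5
Area = |Σ|/2 = 180.75.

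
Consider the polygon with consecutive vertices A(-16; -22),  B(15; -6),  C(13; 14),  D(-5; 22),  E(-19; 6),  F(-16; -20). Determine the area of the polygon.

983

Apply Gauss's area formula: 2A = Σ (x_i·y_{i+1} − x_{i+1}·y_i), indices taken mod 6.
Σ = (426) + (288) + (356) + (388) + (476) + (32) = 1966
Area = |Σ|/2 = 983.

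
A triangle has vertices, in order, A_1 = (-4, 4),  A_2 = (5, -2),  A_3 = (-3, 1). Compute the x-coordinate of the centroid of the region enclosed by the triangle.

-2/3

Apply the surveyor's formula. First the cross-terms c_i = x_i·y_{i+1} − x_{i+1}·y_i:
  -12, -1, -8  ⇒  2A = -21, A = -10.5.
Then Σ (x_i + x_{i+1})·c_i = 42, so x̄ = 42 / (6·(-10.5)) = -2/3.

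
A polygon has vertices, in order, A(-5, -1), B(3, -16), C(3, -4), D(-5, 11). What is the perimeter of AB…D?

58

|AB| = √((8)² + (-15)²) = √289 = 17
|BC| = √((0)² + (12)²) = √144 = 12
|CD| = √((-8)² + (15)²) = √289 = 17
|DA| = √((0)² + (-12)²) = √144 = 12
Perimeter = 17 + 12 + 17 + 12 = 58.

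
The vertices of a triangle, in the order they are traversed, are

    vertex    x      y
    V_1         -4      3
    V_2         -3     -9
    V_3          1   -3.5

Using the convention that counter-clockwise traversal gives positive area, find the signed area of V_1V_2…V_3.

Apply the surveyor's formula: 2A = Σ (x_i·y_{i+1} − x_{i+1}·y_i), indices taken mod 3.
Σ = (45) + (19.5) + (-11) = 53.5
Signed area = Σ/2 = 26.75 (positive ⇒ counter-clockwise traversal).

26.75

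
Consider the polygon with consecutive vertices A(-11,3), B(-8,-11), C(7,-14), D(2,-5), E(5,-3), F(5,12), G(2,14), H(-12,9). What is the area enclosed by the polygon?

Cross-terms: 145, 189, -7, 19, 75, 46, 186, 63  ⇒  Σ = 716
Area = |Σ|/2 = 358.

358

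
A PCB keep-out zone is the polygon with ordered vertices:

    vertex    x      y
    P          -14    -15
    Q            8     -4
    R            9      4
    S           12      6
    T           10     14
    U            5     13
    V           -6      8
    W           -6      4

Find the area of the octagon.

353

Apply the shoelace (surveyor's) formula: 2A = Σ (x_i·y_{i+1} − x_{i+1}·y_i), indices taken mod 8.
Cross-terms: 176, 68, 6, 108, 60, 118, 24, 146  ⇒  Σ = 706
Area = |Σ|/2 = 353.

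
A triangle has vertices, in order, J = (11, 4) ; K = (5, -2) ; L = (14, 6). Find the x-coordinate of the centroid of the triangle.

10

Apply the surveyor's formula. First the cross-terms c_i = x_i·y_{i+1} − x_{i+1}·y_i:
  -42, 58, -10  ⇒  2A = 6, A = 3.
Then Σ (x_i + x_{i+1})·c_i = 180, so x̄ = 180 / (6·3) = 10.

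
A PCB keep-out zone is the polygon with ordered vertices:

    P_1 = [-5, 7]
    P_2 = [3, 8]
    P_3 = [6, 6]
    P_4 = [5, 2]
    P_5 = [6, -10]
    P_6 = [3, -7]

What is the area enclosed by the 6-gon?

P_1→P_2: (-5)(8) − (3)(7) = -61
P_2→P_3: (3)(6) − (6)(8) = -30
P_3→P_4: (6)(2) − (5)(6) = -18
P_4→P_5: (5)(-10) − (6)(2) = -62
P_5→P_6: (6)(-7) − (3)(-10) = -12
P_6→P_1: (3)(7) − (-5)(-7) = -14
Σ = -197
Area = |Σ|/2 = 98.5.

98.5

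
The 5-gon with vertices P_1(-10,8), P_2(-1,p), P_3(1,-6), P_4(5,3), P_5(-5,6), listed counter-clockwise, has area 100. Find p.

The doubled signed area Σ (x_i y_{i+1} − x_{i+1} y_i) is linear in p.
With p=0 it equals 112; the coefficient of p is -11 (from the two edges through P_2).
So -11·p + 112 = 2·100 = 200 ⇒ p = -8.

-8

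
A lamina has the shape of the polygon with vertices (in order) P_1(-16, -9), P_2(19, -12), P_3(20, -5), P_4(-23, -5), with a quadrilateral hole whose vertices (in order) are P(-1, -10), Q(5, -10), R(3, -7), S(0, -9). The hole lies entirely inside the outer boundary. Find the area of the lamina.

Outer boundary:
Apply the shoelace (surveyor's) formula: 2A = Σ (x_i·y_{i+1} − x_{i+1}·y_i), indices taken mod 4.
Σ = (363) + (145) + (-215) + (127) = 420
Area = |Σ|/2 = 210.
Hole:
Σ = (60) + (-5) + (-27) + (-9) = 19
Area = |Σ|/2 = 9.5.
Net area = 210 − 9.5 = 200.5.

200.5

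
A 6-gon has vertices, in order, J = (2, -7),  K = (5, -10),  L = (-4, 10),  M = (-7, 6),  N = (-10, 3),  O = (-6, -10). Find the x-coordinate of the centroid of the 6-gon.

Apply Gauss's area formula. First the cross-terms c_i = x_i·y_{i+1} − x_{i+1}·y_i:
  15, 10, 46, 39, 118, 62  ⇒  2A = 290, A = 145.
Then Σ (x_i + x_{i+1})·c_i = -3190, so x̄ = -3190 / (6·145) = -11/3.

-11/3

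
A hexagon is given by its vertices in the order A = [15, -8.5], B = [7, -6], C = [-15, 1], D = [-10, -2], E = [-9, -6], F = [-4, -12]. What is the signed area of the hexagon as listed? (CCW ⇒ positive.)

133.25

Apply Gauss's area formula: 2A = Σ (x_i·y_{i+1} − x_{i+1}·y_i), indices taken mod 6.
Cross-terms: -30.5, -83, 40, 42, 84, 214  ⇒  Σ = 266.5
Signed area = Σ/2 = 133.25 (positive ⇒ counter-clockwise traversal).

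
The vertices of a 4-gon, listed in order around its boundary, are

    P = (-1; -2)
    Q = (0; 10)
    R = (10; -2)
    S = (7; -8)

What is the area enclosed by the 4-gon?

99

Apply the shoelace formula: 2A = Σ (x_i·y_{i+1} − x_{i+1}·y_i), indices taken mod 4.
P→Q: (-1)(10) − (0)(-2) = -10
Q→R: (0)(-2) − (10)(10) = -100
R→S: (10)(-8) − (7)(-2) = -66
S→P: (7)(-2) − (-1)(-8) = -22
Σ = -198
Area = |Σ|/2 = 99.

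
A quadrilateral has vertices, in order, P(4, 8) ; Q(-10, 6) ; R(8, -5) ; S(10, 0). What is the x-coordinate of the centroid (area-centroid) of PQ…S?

Apply the shoelace (surveyor's) formula. First the cross-terms c_i = x_i·y_{i+1} − x_{i+1}·y_i:
  104, 2, 50, 80  ⇒  2A = 236, A = 118.
Then Σ (x_i + x_{i+1})·c_i = 1392, so x̄ = 1392 / (6·118) = 116/59.

116/59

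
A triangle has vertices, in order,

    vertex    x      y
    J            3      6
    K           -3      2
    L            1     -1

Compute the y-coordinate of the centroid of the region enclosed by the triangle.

Apply the surveyor's formula. First the cross-terms c_i = x_i·y_{i+1} − x_{i+1}·y_i:
  24, 1, 9  ⇒  2A = 34, A = 17.
Then Σ (y_i + y_{i+1})·c_i = 238, so ȳ = 238 / (6·17) = 7/3.

7/3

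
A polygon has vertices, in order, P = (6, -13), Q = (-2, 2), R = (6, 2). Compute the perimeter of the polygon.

|PQ| = √((-8)² + (15)²) = √289 = 17
|QR| = √((8)² + (0)²) = √64 = 8
|RP| = √((0)² + (-15)²) = √225 = 15
Perimeter = 17 + 8 + 15 = 40.

40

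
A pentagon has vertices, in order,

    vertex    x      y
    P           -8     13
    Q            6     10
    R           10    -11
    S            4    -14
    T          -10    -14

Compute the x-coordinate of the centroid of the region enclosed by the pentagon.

-28/39

Apply the surveyor's formula. First the cross-terms c_i = x_i·y_{i+1} − x_{i+1}·y_i:
  -158, -166, -96, -196, -242  ⇒  2A = -858, A = -429.
Then Σ (x_i + x_{i+1})·c_i = 1848, so x̄ = 1848 / (6·(-429)) = -28/39.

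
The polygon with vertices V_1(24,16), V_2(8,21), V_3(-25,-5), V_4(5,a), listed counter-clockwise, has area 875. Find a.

Write out the shoelace sum; only the two edges meeting at V_4 involve a:
2·Area = [((-25)·a − 5·(-5)) + (5·16 − 24·a)] + 861
       = -49·a + 966 = 1750
⇒ a = -16.

-16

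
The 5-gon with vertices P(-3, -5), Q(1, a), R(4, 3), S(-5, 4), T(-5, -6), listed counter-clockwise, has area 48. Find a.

0

The doubled signed area Σ (x_i y_{i+1} − x_{i+1} y_i) is linear in a.
With a=0 it equals 96; the coefficient of a is -7 (from the two edges through Q).
So -7·a + 96 = 2·48 = 96 ⇒ a = 0.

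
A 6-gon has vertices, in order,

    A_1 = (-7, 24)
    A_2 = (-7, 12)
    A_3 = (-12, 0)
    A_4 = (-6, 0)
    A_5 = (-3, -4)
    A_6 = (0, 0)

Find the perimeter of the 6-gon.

|A_1A_2| = √((0)² + (-12)²) = √144 = 12
|A_2A_3| = √((-5)² + (-12)²) = √169 = 13
|A_3A_4| = √((6)² + (0)²) = √36 = 6
|A_4A_5| = √((3)² + (-4)²) = √25 = 5
|A_5A_6| = √((3)² + (4)²) = √25 = 5
|A_6A_1| = √((-7)² + (24)²) = √625 = 25
Perimeter = 12 + 13 + 6 + 5 + 5 + 25 = 66.

66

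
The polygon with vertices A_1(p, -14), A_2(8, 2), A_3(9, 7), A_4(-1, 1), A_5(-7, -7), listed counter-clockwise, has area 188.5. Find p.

The doubled signed area Σ (x_i y_{i+1} − x_{i+1} y_i) is linear in p.
With p=0 it equals 278; the coefficient of p is 9 (from the two edges through A_1).
So 9·p + 278 = 2·188.5 = 377 ⇒ p = 11.

11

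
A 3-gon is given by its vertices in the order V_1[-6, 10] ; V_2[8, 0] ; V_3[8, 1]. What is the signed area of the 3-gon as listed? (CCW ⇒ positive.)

7

Apply the shoelace (surveyor's) formula: 2A = Σ (x_i·y_{i+1} − x_{i+1}·y_i), indices taken mod 3.
Cross-terms: -80, 8, 86  ⇒  Σ = 14
Signed area = Σ/2 = 7 (positive ⇒ counter-clockwise traversal).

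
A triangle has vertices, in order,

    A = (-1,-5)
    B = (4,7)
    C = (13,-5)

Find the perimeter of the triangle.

42

|AB| = √((5)² + (12)²) = √169 = 13
|BC| = √((9)² + (-12)²) = √225 = 15
|CA| = √((-14)² + (0)²) = √196 = 14
Perimeter = 13 + 15 + 14 = 42.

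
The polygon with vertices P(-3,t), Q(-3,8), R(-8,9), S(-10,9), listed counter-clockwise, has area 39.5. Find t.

-3

The doubled signed area Σ (x_i y_{i+1} − x_{i+1} y_i) is linear in t.
With t=0 it equals 58; the coefficient of t is -7 (from the two edges through P).
So -7·t + 58 = 2·39.5 = 79 ⇒ t = -3.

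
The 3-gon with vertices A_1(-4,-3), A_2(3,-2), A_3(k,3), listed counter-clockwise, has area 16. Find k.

6

The doubled signed area Σ (x_i y_{i+1} − x_{i+1} y_i) is linear in k.
With k=0 it equals 38; the coefficient of k is -1 (from the two edges through A_3).
So -1·k + 38 = 2·16 = 32 ⇒ k = 6.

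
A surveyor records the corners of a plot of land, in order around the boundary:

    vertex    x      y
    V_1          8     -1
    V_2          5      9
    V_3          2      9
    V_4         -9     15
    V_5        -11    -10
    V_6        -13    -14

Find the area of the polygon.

309.5

Apply Gauss's area formula: 2A = Σ (x_i·y_{i+1} − x_{i+1}·y_i), indices taken mod 6.
Cross-terms: 77, 27, 111, 255, 24, 125  ⇒  Σ = 619
Area = |Σ|/2 = 309.5.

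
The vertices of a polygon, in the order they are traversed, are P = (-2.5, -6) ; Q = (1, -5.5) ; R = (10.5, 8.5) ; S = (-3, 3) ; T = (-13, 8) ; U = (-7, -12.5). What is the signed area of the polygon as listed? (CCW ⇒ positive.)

193.625

Apply Gauss's area formula: 2A = Σ (x_i·y_{i+1} − x_{i+1}·y_i), indices taken mod 6.
Cross-terms: 19.75, 66.25, 57, 15, 218.5, 10.75  ⇒  Σ = 387.25
Signed area = Σ/2 = 193.625 (positive ⇒ counter-clockwise traversal).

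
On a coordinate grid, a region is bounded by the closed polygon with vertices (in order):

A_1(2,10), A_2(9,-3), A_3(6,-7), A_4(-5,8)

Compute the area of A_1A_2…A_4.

A_1→A_2: (2)(-3) − (9)(10) = -96
A_2→A_3: (9)(-7) − (6)(-3) = -45
A_3→A_4: (6)(8) − (-5)(-7) = 13
A_4→A_1: (-5)(10) − (2)(8) = -66
Σ = -194
Area = |Σ|/2 = 97.

97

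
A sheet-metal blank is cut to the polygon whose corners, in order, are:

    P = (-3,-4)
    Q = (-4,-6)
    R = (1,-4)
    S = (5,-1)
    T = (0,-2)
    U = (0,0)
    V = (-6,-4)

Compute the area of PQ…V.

Apply the surveyor's formula: 2A = Σ (x_i·y_{i+1} − x_{i+1}·y_i), indices taken mod 7.
Cross-terms: 2, 22, 19, -10, 0, 0, 12  ⇒  Σ = 45
Area = |Σ|/2 = 22.5.

22.5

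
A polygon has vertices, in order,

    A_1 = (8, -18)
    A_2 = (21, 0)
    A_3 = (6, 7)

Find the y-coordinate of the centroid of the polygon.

-11/3

Apply the surveyor's formula. First the cross-terms c_i = x_i·y_{i+1} − x_{i+1}·y_i:
  378, 147, -164  ⇒  2A = 361, A = 180.5.
Then Σ (y_i + y_{i+1})·c_i = -3971, so ȳ = -3971 / (6·180.5) = -11/3.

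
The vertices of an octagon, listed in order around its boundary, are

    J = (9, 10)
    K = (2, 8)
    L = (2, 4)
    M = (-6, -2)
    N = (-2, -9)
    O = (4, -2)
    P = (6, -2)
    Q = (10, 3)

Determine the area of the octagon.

134.5

Apply the shoelace (surveyor's) formula: 2A = Σ (x_i·y_{i+1} − x_{i+1}·y_i), indices taken mod 8.
Σ = (52) + (-8) + (20) + (50) + (40) + (4) + (38) + (73) = 269
Area = |Σ|/2 = 134.5.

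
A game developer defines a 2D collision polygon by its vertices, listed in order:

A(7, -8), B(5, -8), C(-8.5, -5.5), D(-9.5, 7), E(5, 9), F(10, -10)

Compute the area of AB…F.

Apply the surveyor's formula: 2A = Σ (x_i·y_{i+1} − x_{i+1}·y_i), indices taken mod 6.
Σ = (-16) + (-95.5) + (-111.75) + (-120.5) + (-140) + (-10) = -493.75
Area = |Σ|/2 = 246.875.

246.875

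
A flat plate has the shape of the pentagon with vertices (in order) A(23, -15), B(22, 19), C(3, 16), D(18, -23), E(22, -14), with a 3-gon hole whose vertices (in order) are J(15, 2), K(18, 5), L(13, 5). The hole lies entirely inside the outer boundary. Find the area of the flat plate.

Outer boundary:
Apply the shoelace formula: 2A = Σ (x_i·y_{i+1} − x_{i+1}·y_i), indices taken mod 5.
Σ = (767) + (295) + (-357) + (254) + (-8) = 951
Area = |Σ|/2 = 475.5.
Hole:
Apply the surveyor's formula: 2A = Σ (x_i·y_{i+1} − x_{i+1}·y_i), indices taken mod 3.
Σ = (39) + (25) + (-49) = 15
Area = |Σ|/2 = 7.5.
Net area = 475.5 − 7.5 = 468.

468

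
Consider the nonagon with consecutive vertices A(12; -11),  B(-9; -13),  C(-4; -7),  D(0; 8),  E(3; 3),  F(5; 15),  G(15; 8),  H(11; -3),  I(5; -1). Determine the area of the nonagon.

313.5

Apply Gauss's area formula: 2A = Σ (x_i·y_{i+1} − x_{i+1}·y_i), indices taken mod 9.
Σ = (-255) + (11) + (-32) + (-24) + (30) + (-185) + (-133) + (4) + (-43) = -627
Area = |Σ|/2 = 313.5.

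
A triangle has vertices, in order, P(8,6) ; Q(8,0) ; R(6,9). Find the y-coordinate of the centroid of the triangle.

5

Apply Gauss's area formula. First the cross-terms c_i = x_i·y_{i+1} − x_{i+1}·y_i:
  -48, 72, -36  ⇒  2A = -12, A = -6.
Then Σ (y_i + y_{i+1})·c_i = -180, so ȳ = -180 / (6·(-6)) = 5.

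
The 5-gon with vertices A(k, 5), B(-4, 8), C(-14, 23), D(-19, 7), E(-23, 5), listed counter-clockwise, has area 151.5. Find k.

Write out the shoelace sum; only the two edges meeting at A involve k:
2·Area = [((-23)·5 − k·5) + (k·8 − (-4)·5)] + 425
       = 3·k + 330 = 303
⇒ k = -9.

-9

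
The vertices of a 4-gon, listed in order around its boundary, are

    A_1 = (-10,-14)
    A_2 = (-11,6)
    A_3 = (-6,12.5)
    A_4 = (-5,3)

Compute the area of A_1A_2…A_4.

85.5

Σ = (-214) + (-101.5) + (44.5) + (100) = -171
Area = |Σ|/2 = 85.5.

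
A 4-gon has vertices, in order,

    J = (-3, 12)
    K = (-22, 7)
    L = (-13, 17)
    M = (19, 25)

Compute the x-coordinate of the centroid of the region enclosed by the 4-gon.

Apply the shoelace formula. First the cross-terms c_i = x_i·y_{i+1} − x_{i+1}·y_i:
  243, -283, -648, 303  ⇒  2A = -385, A = -192.5.
Then Σ (x_i + x_{i+1})·c_i = 4790, so x̄ = 4790 / (6·(-192.5)) = -958/231.

-958/231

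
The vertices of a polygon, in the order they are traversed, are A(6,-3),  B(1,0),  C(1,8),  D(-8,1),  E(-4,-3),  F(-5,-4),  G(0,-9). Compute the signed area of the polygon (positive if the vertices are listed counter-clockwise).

Apply Gauss's area formula: 2A = Σ (x_i·y_{i+1} − x_{i+1}·y_i), indices taken mod 7.
Σ = (3) + (8) + (65) + (28) + (1) + (45) + (54) = 204
Signed area = Σ/2 = 102 (positive ⇒ counter-clockwise traversal).

102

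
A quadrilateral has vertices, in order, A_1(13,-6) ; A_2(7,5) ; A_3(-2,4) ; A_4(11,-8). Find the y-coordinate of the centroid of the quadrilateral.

Apply the shoelace (surveyor's) formula. First the cross-terms c_i = x_i·y_{i+1} − x_{i+1}·y_i:
  107, 38, -28, 38  ⇒  2A = 155, A = 77.5.
Then Σ (y_i + y_{i+1})·c_i = -185, so ȳ = -185 / (6·77.5) = -37/93.

-37/93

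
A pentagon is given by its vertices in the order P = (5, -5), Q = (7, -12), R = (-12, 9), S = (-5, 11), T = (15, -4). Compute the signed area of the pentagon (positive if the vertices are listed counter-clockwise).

-196.5

Apply Gauss's area formula: 2A = Σ (x_i·y_{i+1} − x_{i+1}·y_i), indices taken mod 5.
P→Q: (5)(-12) − (7)(-5) = -25
Q→R: (7)(9) − (-12)(-12) = -81
R→S: (-12)(11) − (-5)(9) = -87
S→T: (-5)(-4) − (15)(11) = -145
T→P: (15)(-5) − (5)(-4) = -55
Σ = -393
Signed area = Σ/2 = -196.5 (negative ⇒ clockwise traversal).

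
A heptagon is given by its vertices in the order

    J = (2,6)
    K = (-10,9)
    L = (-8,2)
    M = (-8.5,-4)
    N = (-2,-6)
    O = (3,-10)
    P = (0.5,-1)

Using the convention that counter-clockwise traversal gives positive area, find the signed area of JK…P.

Σ = (78) + (52) + (49) + (43) + (38) + (2) + (5) = 267
Signed area = Σ/2 = 133.5 (positive ⇒ counter-clockwise traversal).

133.5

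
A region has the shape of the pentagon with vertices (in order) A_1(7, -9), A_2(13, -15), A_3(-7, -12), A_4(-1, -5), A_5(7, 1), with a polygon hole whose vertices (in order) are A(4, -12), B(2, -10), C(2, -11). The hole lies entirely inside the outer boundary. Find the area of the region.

130

Outer boundary:
Apply Gauss's area formula: 2A = Σ (x_i·y_{i+1} − x_{i+1}·y_i), indices taken mod 5.
A_1→A_2: (7)(-15) − (13)(-9) = 12
A_2→A_3: (13)(-12) − (-7)(-15) = -261
A_3→A_4: (-7)(-5) − (-1)(-12) = 23
A_4→A_5: (-1)(1) − (7)(-5) = 34
A_5→A_1: (7)(-9) − (7)(1) = -70
Σ = -262
Area = |Σ|/2 = 131.
Hole:
Apply the shoelace formula: 2A = Σ (x_i·y_{i+1} − x_{i+1}·y_i), indices taken mod 3.
A→B: (4)(-10) − (2)(-12) = -16
B→C: (2)(-11) − (2)(-10) = -2
C→A: (2)(-12) − (4)(-11) = 20
Σ = 2
Area = |Σ|/2 = 1.
Net area = 131 − 1 = 130.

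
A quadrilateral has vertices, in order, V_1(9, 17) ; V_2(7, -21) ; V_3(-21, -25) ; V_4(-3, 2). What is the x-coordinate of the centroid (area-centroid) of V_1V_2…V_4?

-203/111

Apply Gauss's area formula. First the cross-terms c_i = x_i·y_{i+1} − x_{i+1}·y_i:
  -308, -616, -117, -69  ⇒  2A = -1110, A = -555.
Then Σ (x_i + x_{i+1})·c_i = 6090, so x̄ = 6090 / (6·(-555)) = -203/111.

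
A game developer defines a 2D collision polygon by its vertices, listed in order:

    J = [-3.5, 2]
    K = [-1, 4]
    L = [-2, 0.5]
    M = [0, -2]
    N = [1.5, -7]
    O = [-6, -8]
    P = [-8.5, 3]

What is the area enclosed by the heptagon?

Apply the shoelace formula: 2A = Σ (x_i·y_{i+1} − x_{i+1}·y_i), indices taken mod 7.
J→K: (-3.5)(4) − (-1)(2) = -12
K→L: (-1)(0.5) − (-2)(4) = 7.5
L→M: (-2)(-2) − (0)(0.5) = 4
M→N: (0)(-7) − (1.5)(-2) = 3
N→O: (1.5)(-8) − (-6)(-7) = -54
O→P: (-6)(3) − (-8.5)(-8) = -86
P→J: (-8.5)(2) − (-3.5)(3) = -6.5
Σ = -144
Area = |Σ|/2 = 72.

72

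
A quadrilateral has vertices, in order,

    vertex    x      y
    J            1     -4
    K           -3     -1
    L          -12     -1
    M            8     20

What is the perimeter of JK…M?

|JK| = √((-4)² + (3)²) = √25 = 5
|KL| = √((-9)² + (0)²) = √81 = 9
|LM| = √((20)² + (21)²) = √841 = 29
|MJ| = √((-7)² + (-24)²) = √625 = 25
Perimeter = 5 + 9 + 29 + 25 = 68.

68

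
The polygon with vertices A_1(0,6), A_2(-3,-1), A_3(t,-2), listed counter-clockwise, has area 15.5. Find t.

The doubled signed area Σ (x_i y_{i+1} − x_{i+1} y_i) is linear in t.
With t=0 it equals 24; the coefficient of t is 7 (from the two edges through A_3).
So 7·t + 24 = 2·15.5 = 31 ⇒ t = 1.

1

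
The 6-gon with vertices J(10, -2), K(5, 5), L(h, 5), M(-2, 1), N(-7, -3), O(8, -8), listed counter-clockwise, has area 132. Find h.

Write out the shoelace sum; only the two edges meeting at L involve h:
2·Area = [(5·5 − h·5) + (h·1 − (-2)·5)] + 217
       = -4·h + 252 = 264
⇒ h = -3.

-3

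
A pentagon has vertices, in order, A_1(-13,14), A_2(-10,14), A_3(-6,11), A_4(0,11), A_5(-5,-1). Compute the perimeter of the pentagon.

|A_1A_2| = √((3)² + (0)²) = √9 = 3
|A_2A_3| = √((4)² + (-3)²) = √25 = 5
|A_3A_4| = √((6)² + (0)²) = √36 = 6
|A_4A_5| = √((-5)² + (-12)²) = √169 = 13
|A_5A_1| = √((-8)² + (15)²) = √289 = 17
Perimeter = 3 + 5 + 6 + 13 + 17 = 44.

44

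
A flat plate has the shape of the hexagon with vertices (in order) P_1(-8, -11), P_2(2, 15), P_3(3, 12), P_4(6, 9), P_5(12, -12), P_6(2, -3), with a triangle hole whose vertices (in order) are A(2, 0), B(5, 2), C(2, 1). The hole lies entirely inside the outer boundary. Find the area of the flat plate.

Outer boundary:
Apply the shoelace formula: 2A = Σ (x_i·y_{i+1} − x_{i+1}·y_i), indices taken mod 6.
Σ = (-98) + (-21) + (-45) + (-180) + (-12) + (-46) = -402
Area = |Σ|/2 = 201.
Hole:
Σ = (4) + (1) + (-2) = 3
Area = |Σ|/2 = 1.5.
Net area = 201 − 1.5 = 199.5.

199.5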